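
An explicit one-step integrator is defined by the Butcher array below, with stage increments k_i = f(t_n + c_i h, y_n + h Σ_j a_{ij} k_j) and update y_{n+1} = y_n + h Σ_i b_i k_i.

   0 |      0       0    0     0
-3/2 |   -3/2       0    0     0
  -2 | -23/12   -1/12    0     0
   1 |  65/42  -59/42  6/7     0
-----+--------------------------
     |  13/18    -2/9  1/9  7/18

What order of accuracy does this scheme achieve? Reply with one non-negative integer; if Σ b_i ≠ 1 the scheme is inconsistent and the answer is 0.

4

b = (13/18, -2/9, 1/9, 7/18)
c = (0, -3/2, -2, 1)
Ac = (0, 0, 1/8, 11/28)
Σ b_i: 13/18·1 + (-2/9)·1 + 1/9·1 + 7/18·1 = 1 ✓
b·c: (-2/9)·(-3/2) + 1/9·(-2) + 7/18·1 = 1/2 ✓
b·c²: (-2/9)·9/4 + 1/9·4 + 7/18·1 = 1/3 ✓
b·Ac: 1/9·1/8 + 7/18·11/28 = 1/6 ✓
b·c³: (-2/9)·(-27/8) + 1/9·(-8) + 7/18·1 = 1/4 ✓
b·(c∘Ac): 1/9·(-1/4) + 7/18·11/28 = 1/8 ✓
b·Ac²: 1/9·(-3/16) + 7/18·15/56 = 1/12 ✓
b·A²c: 7/18·3/28 = 1/24 ✓; 4 stages ⇒ order 4.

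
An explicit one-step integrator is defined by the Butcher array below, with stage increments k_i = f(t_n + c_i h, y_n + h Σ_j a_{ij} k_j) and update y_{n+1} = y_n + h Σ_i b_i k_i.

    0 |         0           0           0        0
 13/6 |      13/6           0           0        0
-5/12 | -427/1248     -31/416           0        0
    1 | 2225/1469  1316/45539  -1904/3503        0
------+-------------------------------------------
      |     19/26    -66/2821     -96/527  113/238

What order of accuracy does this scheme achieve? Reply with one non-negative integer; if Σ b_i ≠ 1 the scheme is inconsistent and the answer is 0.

b = (19/26, -66/2821, -96/527, 113/238)
c = (0, 13/6, -5/12, 1)
Ac = (0, 0, -31/192, 98/339)
Σ b_i: 19/26·1 + (-66/2821)·1 + (-96/527)·1 + 113/238·1 = 1 ✓
b·c: (-66/2821)·13/6 + (-96/527)·(-5/12) + 113/238·1 = 1/2 ✓
b·c²: (-66/2821)·169/36 + (-96/527)·25/144 + 113/238·1 = 1/3 ✓
b·Ac: (-96/527)·(-31/192) + 113/238·98/339 = 1/6 ✓
b·c³: (-66/2821)·2197/216 + (-96/527)·(-125/1728) + 113/238·1 = 1/4 ✓
b·(c∘Ac): (-96/527)·155/2304 + 113/238·98/339 = 1/8 ✓
b·Ac²: (-96/527)·(-403/1152) + 113/238·14/339 = 1/12 ✓
b·A²c: 113/238·119/1356 = 1/24 ✓; 4 stages ⇒ order 4.

4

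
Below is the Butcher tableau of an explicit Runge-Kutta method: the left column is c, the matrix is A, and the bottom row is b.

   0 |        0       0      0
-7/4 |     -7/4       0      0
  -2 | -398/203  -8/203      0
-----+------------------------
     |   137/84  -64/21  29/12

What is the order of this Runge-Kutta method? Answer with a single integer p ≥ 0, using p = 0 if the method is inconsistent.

b = (137/84, -64/21, 29/12)
c = (0, -7/4, -2)
Ac = (0, 0, 2/29)
Σ b_i: 137/84·1 + (-64/21)·1 + 29/12·1 = 1 ✓
b·c: (-64/21)·(-7/4) + 29/12·(-2) = 1/2 ✓
b·c²: (-64/21)·49/16 + 29/12·4 = 1/3 ✓
b·Ac: 29/12·2/29 = 1/6 ✓; 3 stages ⇒ order 3.

3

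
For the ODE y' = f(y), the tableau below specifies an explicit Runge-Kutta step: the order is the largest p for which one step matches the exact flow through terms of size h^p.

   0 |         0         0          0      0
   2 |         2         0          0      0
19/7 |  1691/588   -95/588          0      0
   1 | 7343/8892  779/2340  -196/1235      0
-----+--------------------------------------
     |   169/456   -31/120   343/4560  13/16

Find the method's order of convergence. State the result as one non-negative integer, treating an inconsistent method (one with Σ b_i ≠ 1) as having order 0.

4

b = (169/456, -31/120, 343/4560, 13/16)
c = (0, 2, 19/7, 1)
Ac = (0, 0, -95/294, 55/234)
Σ b_i: 169/456·1 + (-31/120)·1 + 343/4560·1 + 13/16·1 = 1 ✓
b·c: (-31/120)·2 + 343/4560·19/7 + 13/16·1 = 1/2 ✓
b·c²: (-31/120)·4 + 343/4560·361/49 + 13/16·1 = 1/3 ✓
b·Ac: 343/4560·(-95/294) + 13/16·55/234 = 1/6 ✓
b·c³: (-31/120)·8 + 343/4560·6859/343 + 13/16·1 = 1/4 ✓
b·(c∘Ac): 343/4560·(-1805/2058) + 13/16·55/234 = 1/8 ✓
b·Ac²: 343/4560·(-95/147) + 13/16·19/117 = 1/12 ✓
b·A²c: 13/16·2/39 = 1/24 ✓; 4 stages ⇒ order 4.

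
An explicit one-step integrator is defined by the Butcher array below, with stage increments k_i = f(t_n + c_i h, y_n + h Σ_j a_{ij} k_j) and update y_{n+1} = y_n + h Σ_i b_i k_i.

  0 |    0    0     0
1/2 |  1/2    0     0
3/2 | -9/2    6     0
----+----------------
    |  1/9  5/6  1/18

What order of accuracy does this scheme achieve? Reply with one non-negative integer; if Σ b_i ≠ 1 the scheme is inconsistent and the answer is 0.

3

b = (1/9, 5/6, 1/18)
c = (0, 1/2, 3/2)
Ac = (0, 0, 3)
Σ b_i: 1/9·1 + 5/6·1 + 1/18·1 = 1 ✓
b·c: 5/6·1/2 + 1/18·3/2 = 1/2 ✓
b·c²: 5/6·1/4 + 1/18·9/4 = 1/3 ✓
b·Ac: 1/18·3 = 1/6 ✓; 3 stages ⇒ order 3.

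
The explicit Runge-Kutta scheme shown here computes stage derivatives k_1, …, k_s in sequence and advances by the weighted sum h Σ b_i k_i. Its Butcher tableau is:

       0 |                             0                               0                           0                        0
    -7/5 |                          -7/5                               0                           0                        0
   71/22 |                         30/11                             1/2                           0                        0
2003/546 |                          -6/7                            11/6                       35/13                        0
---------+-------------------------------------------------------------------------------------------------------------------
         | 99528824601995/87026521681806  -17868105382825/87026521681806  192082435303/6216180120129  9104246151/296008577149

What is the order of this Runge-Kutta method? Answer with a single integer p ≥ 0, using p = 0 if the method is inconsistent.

3

b = (99528824601995/87026521681806, -17868105382825/87026521681806, 192082435303/6216180120129, 9104246151/296008577149)
c = (0, -7/5, 71/22, 2003/546)
Ac = (0, 0, -7/10, 13132/2145)
Σ b_i: 99528824601995/87026521681806·1 + (-17868105382825/87026521681806)·1 + 192082435303/6216180120129·1 + 9104246151/296008577149·1 = 1 ✓
b·c: (-17868105382825/87026521681806)·(-7/5) + 192082435303/6216180120129·71/22 + 9104246151/296008577149·2003/546 = 1/2 ✓
b·c²: (-17868105382825/87026521681806)·49/25 + 192082435303/6216180120129·5041/484 + 9104246151/296008577149·4012009/298116 = 1/3 ✓
b·Ac: 192082435303/6216180120129·(-7/10) + 9104246151/296008577149·13132/2145 = 1/6 ✓
b·c³: (-17868105382825/87026521681806)·(-343/125) + 192082435303/6216180120129·357911/10648 + 9104246151/296008577149·8036054027/162771336 = 291255861199681838/93335944503736935 ≠ 1/4 ⇒ order 3.
b·(c∘Ac): 192082435303/6216180120129·(-497/220) + 9104246151/296008577149·1878814/83655 = 735238169723/1184034308596 ≠ 1/8
b·Ac²: 192082435303/6216180120129·49/50 + 9104246151/296008577149·14928319/471900 = 196001580680969/195365660918340 ≠ 1/12
b·A²c: 9104246151/296008577149·(-49/26) = -34316004723/592017154298 ≠ 1/24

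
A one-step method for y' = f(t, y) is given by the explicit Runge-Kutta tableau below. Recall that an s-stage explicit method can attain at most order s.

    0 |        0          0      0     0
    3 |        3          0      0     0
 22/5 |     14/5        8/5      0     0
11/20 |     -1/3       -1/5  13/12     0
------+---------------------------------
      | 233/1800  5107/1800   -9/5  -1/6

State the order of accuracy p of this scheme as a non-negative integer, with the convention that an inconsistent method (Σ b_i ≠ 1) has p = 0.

2

b = (233/1800, 5107/1800, -9/5, -1/6)
c = (0, 3, 22/5, 11/20)
Ac = (0, 0, 24/5, 25/6)
Σ b_i: 233/1800·1 + 5107/1800·1 + (-9/5)·1 + (-1/6)·1 = 1 ✓
b·c: 5107/1800·3 + (-9/5)·22/5 + (-1/6)·11/20 = 1/2 ✓
b·c²: 5107/1800·9 + (-9/5)·484/25 + (-1/6)·121/400 = -112361/12000 ≠ 1/3 ⇒ order 2.
b·Ac: (-9/5)·24/5 + (-1/6)·25/6 = -8401/900 ≠ 1/6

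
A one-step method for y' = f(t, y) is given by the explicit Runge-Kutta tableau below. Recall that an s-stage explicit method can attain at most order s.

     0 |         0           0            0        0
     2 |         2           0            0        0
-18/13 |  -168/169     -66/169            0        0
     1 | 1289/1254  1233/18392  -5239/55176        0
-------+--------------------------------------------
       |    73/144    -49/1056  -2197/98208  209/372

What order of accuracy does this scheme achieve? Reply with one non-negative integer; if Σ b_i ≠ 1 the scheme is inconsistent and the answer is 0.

4

b = (73/144, -49/1056, -2197/98208, 209/372)
c = (0, 2, -18/13, 1)
Ac = (0, 0, -132/169, 111/418)
Σ b_i: 73/144·1 + (-49/1056)·1 + (-2197/98208)·1 + 209/372·1 = 1 ✓
b·c: (-49/1056)·2 + (-2197/98208)·(-18/13) + 209/372·1 = 1/2 ✓
b·c²: (-49/1056)·4 + (-2197/98208)·324/169 + 209/372·1 = 1/3 ✓
b·Ac: (-2197/98208)·(-132/169) + 209/372·111/418 = 1/6 ✓
b·c³: (-49/1056)·8 + (-2197/98208)·(-5832/2197) + 209/372·1 = 1/4 ✓
b·(c∘Ac): (-2197/98208)·2376/2197 + 209/372·111/418 = 1/8 ✓
b·Ac²: (-2197/98208)·(-264/169) + 209/372·18/209 = 1/12 ✓
b·A²c: 209/372·31/418 = 1/24 ✓; 4 stages ⇒ order 4.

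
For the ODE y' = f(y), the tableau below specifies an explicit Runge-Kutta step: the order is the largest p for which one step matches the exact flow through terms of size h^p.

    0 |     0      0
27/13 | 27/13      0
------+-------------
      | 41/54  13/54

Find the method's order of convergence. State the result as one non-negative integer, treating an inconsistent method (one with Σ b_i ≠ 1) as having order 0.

2

b = (41/54, 13/54)
c = (0, 27/13)
Σ b_i: 41/54·1 + 13/54·1 = 1 ✓
b·c: 13/54·27/13 = 1/2 ✓; 2 stages ⇒ order 2.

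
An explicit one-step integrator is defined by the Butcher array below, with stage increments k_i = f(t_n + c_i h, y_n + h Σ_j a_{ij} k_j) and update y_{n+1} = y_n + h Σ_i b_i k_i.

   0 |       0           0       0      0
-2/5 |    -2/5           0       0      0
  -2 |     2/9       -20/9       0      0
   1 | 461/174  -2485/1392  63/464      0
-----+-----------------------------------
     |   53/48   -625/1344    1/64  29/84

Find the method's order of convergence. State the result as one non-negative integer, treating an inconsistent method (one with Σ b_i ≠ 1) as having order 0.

4

b = (53/48, -625/1344, 1/64, 29/84)
c = (0, -2/5, -2, 1)
Ac = (0, 0, 8/9, 77/174)
Σ b_i: 53/48·1 + (-625/1344)·1 + 1/64·1 + 29/84·1 = 1 ✓
b·c: (-625/1344)·(-2/5) + 1/64·(-2) + 29/84·1 = 1/2 ✓
b·c²: (-625/1344)·4/25 + 1/64·4 + 29/84·1 = 1/3 ✓
b·Ac: 1/64·8/9 + 29/84·77/174 = 1/6 ✓
b·c³: (-625/1344)·(-8/125) + 1/64·(-8) + 29/84·1 = 1/4 ✓
b·(c∘Ac): 1/64·(-16/9) + 29/84·77/174 = 1/8 ✓
b·Ac²: 1/64·(-16/45) + 29/84·112/435 = 1/12 ✓
b·A²c: 29/84·7/58 = 1/24 ✓; 4 stages ⇒ order 4.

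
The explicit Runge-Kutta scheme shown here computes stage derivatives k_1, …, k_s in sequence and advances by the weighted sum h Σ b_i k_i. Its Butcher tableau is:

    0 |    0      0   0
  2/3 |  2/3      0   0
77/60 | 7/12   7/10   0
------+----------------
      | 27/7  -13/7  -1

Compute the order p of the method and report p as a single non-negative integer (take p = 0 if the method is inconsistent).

1

b = (27/7, -13/7, -1)
c = (0, 2/3, 77/60)
Ac = (0, 0, 7/15)
Σ b_i: 27/7·1 + (-13/7)·1 + (-1)·1 = 1 ✓
b·c: (-13/7)·2/3 + (-1)·77/60 = -353/140 ≠ 1/2 ⇒ order 1.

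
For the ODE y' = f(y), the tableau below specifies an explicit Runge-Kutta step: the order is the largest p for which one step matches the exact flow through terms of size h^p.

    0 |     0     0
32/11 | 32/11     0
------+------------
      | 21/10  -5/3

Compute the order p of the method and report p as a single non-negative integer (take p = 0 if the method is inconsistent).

0

b = (21/10, -5/3)
c = (0, 32/11)
Σ b_i: 21/10·1 + (-5/3)·1 = 13/30 ≠ 1 ⇒ order 0.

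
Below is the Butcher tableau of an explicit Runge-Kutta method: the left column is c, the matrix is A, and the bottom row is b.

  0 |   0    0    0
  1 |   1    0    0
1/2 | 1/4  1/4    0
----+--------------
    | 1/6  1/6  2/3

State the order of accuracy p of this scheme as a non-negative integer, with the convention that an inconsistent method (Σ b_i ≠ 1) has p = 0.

b = (1/6, 1/6, 2/3)
c = (0, 1, 1/2)
Ac = (0, 0, 1/4)
Σ b_i: 1/6·1 + 1/6·1 + 2/3·1 = 1 ✓
b·c: 1/6·1 + 2/3·1/2 = 1/2 ✓
b·c²: 1/6·1 + 2/3·1/4 = 1/3 ✓
b·Ac: 2/3·1/4 = 1/6 ✓; 3 stages ⇒ order 3.

3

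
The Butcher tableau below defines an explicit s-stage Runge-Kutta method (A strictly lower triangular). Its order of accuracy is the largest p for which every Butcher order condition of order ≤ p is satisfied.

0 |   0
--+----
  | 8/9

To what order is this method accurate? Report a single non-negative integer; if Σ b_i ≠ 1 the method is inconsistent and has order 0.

b = (8/9)
c = (0)
Σ b_i: 8/9·1 = 8/9 ≠ 1 ⇒ order 0.

0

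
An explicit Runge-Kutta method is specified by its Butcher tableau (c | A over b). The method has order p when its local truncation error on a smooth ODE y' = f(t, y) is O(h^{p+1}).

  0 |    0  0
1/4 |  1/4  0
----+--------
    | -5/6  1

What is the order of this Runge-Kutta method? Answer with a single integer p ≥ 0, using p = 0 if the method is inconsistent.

b = (-5/6, 1)
c = (0, 1/4)
Σ b_i: (-5/6)·1 + 1·1 = 1/6 ≠ 1 ⇒ order 0.

0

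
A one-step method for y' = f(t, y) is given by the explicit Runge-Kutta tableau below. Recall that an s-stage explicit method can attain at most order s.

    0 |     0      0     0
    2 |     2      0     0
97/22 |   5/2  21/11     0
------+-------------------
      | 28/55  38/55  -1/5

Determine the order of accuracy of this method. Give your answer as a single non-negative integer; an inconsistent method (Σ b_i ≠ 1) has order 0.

2

b = (28/55, 38/55, -1/5)
c = (0, 2, 97/22)
Ac = (0, 0, 42/11)
Σ b_i: 28/55·1 + 38/55·1 + (-1/5)·1 = 1 ✓
b·c: 38/55·2 + (-1/5)·97/22 = 1/2 ✓
b·c²: 38/55·4 + (-1/5)·9409/484 = -2721/2420 ≠ 1/3 ⇒ order 2.
b·Ac: (-1/5)·42/11 = -42/55 ≠ 1/6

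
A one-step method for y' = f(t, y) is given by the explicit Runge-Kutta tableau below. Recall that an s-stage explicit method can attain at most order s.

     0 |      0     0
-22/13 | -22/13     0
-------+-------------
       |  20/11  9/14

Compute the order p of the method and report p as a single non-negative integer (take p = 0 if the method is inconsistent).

b = (20/11, 9/14)
c = (0, -22/13)
Σ b_i: 20/11·1 + 9/14·1 = 379/154 ≠ 1 ⇒ order 0.

0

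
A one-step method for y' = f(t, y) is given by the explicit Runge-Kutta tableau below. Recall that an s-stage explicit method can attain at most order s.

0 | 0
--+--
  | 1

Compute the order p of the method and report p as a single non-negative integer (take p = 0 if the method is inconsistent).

1

b = (1)
c = (0)
Σ b_i: 1·1 = 1 ✓; 1 stage ⇒ order 1.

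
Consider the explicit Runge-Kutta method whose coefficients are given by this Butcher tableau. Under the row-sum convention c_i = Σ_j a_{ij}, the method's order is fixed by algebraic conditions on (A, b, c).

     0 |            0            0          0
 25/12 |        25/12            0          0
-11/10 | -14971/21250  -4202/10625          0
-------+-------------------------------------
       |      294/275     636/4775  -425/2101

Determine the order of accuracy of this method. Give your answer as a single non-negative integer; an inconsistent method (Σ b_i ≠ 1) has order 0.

3

b = (294/275, 636/4775, -425/2101)
c = (0, 25/12, -11/10)
Ac = (0, 0, -2101/2550)
Σ b_i: 294/275·1 + 636/4775·1 + (-425/2101)·1 = 1 ✓
b·c: 636/4775·25/12 + (-425/2101)·(-11/10) = 1/2 ✓
b·c²: 636/4775·625/144 + (-425/2101)·121/100 = 1/3 ✓
b·Ac: (-425/2101)·(-2101/2550) = 1/6 ✓; 3 stages ⇒ order 3.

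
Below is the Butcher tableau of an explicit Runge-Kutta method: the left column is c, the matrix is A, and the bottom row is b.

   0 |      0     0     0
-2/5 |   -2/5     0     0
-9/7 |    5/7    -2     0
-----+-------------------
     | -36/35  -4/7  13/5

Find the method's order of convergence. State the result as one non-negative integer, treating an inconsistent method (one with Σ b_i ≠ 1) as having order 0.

1

b = (-36/35, -4/7, 13/5)
c = (0, -2/5, -9/7)
Ac = (0, 0, 4/5)
Σ b_i: (-36/35)·1 + (-4/7)·1 + 13/5·1 = 1 ✓
b·c: (-4/7)·(-2/5) + 13/5·(-9/7) = -109/35 ≠ 1/2 ⇒ order 1.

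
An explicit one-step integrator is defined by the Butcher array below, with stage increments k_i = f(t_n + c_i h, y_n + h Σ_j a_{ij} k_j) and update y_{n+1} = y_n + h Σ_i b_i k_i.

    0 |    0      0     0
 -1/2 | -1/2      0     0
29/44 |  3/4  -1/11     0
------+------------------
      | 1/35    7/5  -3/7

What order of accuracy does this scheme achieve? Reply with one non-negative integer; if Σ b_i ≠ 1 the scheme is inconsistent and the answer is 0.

b = (1/35, 7/5, -3/7)
c = (0, -1/2, 29/44)
Ac = (0, 0, 1/22)
Σ b_i: 1/35·1 + 7/5·1 + (-3/7)·1 = 1 ✓
b·c: 7/5·(-1/2) + (-3/7)·29/44 = -1513/1540 ≠ 1/2 ⇒ order 1.

1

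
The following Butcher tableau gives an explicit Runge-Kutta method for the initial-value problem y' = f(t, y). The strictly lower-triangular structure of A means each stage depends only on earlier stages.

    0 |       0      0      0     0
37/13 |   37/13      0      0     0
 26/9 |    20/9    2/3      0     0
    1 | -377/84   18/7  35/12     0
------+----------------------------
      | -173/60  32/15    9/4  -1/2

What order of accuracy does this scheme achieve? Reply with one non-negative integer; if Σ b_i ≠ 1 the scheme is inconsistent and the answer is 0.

1

b = (-173/60, 32/15, 9/4, -1/2)
c = (0, 37/13, 26/9, 1)
Ac = (0, 0, 74/39, 77369/4914)
Σ b_i: (-173/60)·1 + 32/15·1 + 9/4·1 + (-1/2)·1 = 1 ✓
b·c: 32/15·37/13 + 9/4·26/9 + (-1/2)·1 = 2354/195 ≠ 1/2 ⇒ order 1.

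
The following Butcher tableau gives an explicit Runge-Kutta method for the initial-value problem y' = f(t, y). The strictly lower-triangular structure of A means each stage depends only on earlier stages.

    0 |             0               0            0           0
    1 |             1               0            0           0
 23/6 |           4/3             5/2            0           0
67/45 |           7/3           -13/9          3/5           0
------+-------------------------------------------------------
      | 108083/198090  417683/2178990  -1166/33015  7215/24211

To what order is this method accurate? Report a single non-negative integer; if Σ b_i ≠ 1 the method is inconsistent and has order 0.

3

b = (108083/198090, 417683/2178990, -1166/33015, 7215/24211)
c = (0, 1, 23/6, 67/45)
Ac = (0, 0, 5/2, 77/90)
Σ b_i: 108083/198090·1 + 417683/2178990·1 + (-1166/33015)·1 + 7215/24211·1 = 1 ✓
b·c: 417683/2178990·1 + (-1166/33015)·23/6 + 7215/24211·67/45 = 1/2 ✓
b·c²: 417683/2178990·1 + (-1166/33015)·529/36 + 7215/24211·4489/2025 = 1/3 ✓
b·Ac: (-1166/33015)·5/2 + 7215/24211·77/90 = 1/6 ✓
b·c³: 417683/2178990·1 + (-1166/33015)·12167/216 + 7215/24211·300763/91125 = -43542013/53484300 ≠ 1/4 ⇒ order 3.
b·(c∘Ac): (-1166/33015)·115/12 + 7215/24211·5159/4050 = 12227/297135 ≠ 1/8
b·Ac²: (-1166/33015)·5/2 + 7215/24211·1327/180 = 612635/290532 ≠ 1/12
b·A²c: 7215/24211·3/2 = 21645/48422 ≠ 1/24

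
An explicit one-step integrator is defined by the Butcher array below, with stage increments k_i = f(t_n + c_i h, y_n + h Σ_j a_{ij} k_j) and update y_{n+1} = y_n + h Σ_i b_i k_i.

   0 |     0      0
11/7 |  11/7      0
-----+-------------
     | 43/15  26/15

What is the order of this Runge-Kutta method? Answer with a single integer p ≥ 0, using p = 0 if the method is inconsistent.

b = (43/15, 26/15)
c = (0, 11/7)
Σ b_i: 43/15·1 + 26/15·1 = 23/5 ≠ 1 ⇒ order 0.

0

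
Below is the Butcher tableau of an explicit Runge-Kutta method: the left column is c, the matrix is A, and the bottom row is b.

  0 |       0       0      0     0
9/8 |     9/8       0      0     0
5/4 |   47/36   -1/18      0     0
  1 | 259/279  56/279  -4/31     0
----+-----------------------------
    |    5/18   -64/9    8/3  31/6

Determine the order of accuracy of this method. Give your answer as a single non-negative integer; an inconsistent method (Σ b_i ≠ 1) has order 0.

b = (5/18, -64/9, 8/3, 31/6)
c = (0, 9/8, 5/4, 1)
Ac = (0, 0, -1/16, 2/31)
Σ b_i: 5/18·1 + (-64/9)·1 + 8/3·1 + 31/6·1 = 1 ✓
b·c: (-64/9)·9/8 + 8/3·5/4 + 31/6·1 = 1/2 ✓
b·c²: (-64/9)·81/64 + 8/3·25/16 + 31/6·1 = 1/3 ✓
b·Ac: 8/3·(-1/16) + 31/6·2/31 = 1/6 ✓
b·c³: (-64/9)·729/512 + 8/3·125/64 + 31/6·1 = 1/4 ✓
b·(c∘Ac): 8/3·(-5/64) + 31/6·2/31 = 1/8 ✓
b·Ac²: 8/3·(-9/128) + 31/6·13/248 = 1/12 ✓
b·A²c: 31/6·1/124 = 1/24 ✓; 4 stages ⇒ order 4.

4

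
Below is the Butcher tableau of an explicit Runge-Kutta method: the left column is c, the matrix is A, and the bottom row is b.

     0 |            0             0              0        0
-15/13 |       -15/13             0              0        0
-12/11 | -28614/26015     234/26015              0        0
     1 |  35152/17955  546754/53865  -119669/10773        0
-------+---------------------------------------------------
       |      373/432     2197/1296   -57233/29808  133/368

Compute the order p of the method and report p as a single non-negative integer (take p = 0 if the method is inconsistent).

b = (373/432, 2197/1296, -57233/29808, 133/368)
c = (0, -15/13, -12/11, 1)
Ac = (0, 0, -54/5203, 54/133)
Σ b_i: 373/432·1 + 2197/1296·1 + (-57233/29808)·1 + 133/368·1 = 1 ✓
b·c: 2197/1296·(-15/13) + (-57233/29808)·(-12/11) + 133/368·1 = 1/2 ✓
b·c²: 2197/1296·225/169 + (-57233/29808)·144/121 + 133/368·1 = 1/3 ✓
b·Ac: (-57233/29808)·(-54/5203) + 133/368·54/133 = 1/6 ✓
b·c³: 2197/1296·(-3375/2197) + (-57233/29808)·(-1728/1331) + 133/368·1 = 1/4 ✓
b·(c∘Ac): (-57233/29808)·648/57233 + 133/368·54/133 = 1/8 ✓
b·Ac²: (-57233/29808)·810/67639 + 133/368·218/741 = 1/12 ✓
b·A²c: 133/368·46/399 = 1/24 ✓; 4 stages ⇒ order 4.

4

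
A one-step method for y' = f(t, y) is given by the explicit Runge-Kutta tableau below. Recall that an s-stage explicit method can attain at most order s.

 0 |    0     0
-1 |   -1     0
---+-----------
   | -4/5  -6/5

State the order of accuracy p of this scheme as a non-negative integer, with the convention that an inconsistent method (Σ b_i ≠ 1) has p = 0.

b = (-4/5, -6/5)
c = (0, -1)
Σ b_i: (-4/5)·1 + (-6/5)·1 = -2 ≠ 1 ⇒ order 0.

0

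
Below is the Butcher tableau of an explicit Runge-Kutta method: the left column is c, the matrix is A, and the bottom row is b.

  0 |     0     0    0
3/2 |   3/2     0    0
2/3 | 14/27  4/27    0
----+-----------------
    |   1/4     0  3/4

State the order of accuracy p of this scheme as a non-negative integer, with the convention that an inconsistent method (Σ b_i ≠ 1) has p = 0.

b = (1/4, 0, 3/4)
c = (0, 3/2, 2/3)
Ac = (0, 0, 2/9)
Σ b_i: 1/4·1 + 3/4·1 = 1 ✓
b·c: 3/4·2/3 = 1/2 ✓
b·c²: 3/4·4/9 = 1/3 ✓
b·Ac: 3/4·2/9 = 1/6 ✓; 3 stages ⇒ order 3.

3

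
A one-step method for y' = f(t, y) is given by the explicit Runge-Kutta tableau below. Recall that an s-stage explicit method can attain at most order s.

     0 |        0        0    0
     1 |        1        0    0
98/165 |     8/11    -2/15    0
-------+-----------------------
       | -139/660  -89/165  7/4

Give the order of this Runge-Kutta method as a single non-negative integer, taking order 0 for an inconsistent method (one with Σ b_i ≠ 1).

2

b = (-139/660, -89/165, 7/4)
c = (0, 1, 98/165)
Ac = (0, 0, -2/15)
Σ b_i: (-139/660)·1 + (-89/165)·1 + 7/4·1 = 1 ✓
b·c: (-89/165)·1 + 7/4·98/165 = 1/2 ✓
b·c²: (-89/165)·1 + 7/4·9604/27225 = 2122/27225 ≠ 1/3 ⇒ order 2.
b·Ac: 7/4·(-2/15) = -7/30 ≠ 1/6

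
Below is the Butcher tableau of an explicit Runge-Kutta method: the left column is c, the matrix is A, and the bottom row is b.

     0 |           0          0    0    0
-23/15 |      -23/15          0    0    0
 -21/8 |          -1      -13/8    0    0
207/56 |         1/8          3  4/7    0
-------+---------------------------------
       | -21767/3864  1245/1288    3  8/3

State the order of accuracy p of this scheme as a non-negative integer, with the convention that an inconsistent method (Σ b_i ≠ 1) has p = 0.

b = (-21767/3864, 1245/1288, 3, 8/3)
c = (0, -23/15, -21/8, 207/56)
Ac = (0, 0, 299/120, -61/10)
Σ b_i: (-21767/3864)·1 + 1245/1288·1 + 3·1 + 8/3·1 = 1 ✓
b·c: 1245/1288·(-23/15) + 3·(-21/8) + 8/3·207/56 = 1/2 ✓
b·c²: 1245/1288·529/225 + 3·441/64 + 8/3·42849/3136 = 2793269/47040 ≠ 1/3 ⇒ order 2.
b·Ac: 3·299/120 + 8/3·(-61/10) = -211/24 ≠ 1/6

2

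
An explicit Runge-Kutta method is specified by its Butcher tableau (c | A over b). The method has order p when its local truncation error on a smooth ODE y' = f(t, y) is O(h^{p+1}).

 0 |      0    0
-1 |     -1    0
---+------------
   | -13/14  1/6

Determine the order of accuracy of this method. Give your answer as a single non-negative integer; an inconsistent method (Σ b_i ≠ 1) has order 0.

0

b = (-13/14, 1/6)
c = (0, -1)
Σ b_i: (-13/14)·1 + 1/6·1 = -16/21 ≠ 1 ⇒ order 0.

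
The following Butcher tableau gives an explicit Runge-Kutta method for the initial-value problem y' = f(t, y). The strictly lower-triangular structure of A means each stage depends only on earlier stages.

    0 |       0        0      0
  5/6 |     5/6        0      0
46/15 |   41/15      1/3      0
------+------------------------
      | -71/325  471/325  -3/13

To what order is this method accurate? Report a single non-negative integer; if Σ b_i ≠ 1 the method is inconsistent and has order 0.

2

b = (-71/325, 471/325, -3/13)
c = (0, 5/6, 46/15)
Ac = (0, 0, 5/18)
Σ b_i: (-71/325)·1 + 471/325·1 + (-3/13)·1 = 1 ✓
b·c: 471/325·5/6 + (-3/13)·46/15 = 1/2 ✓
b·c²: 471/325·25/36 + (-3/13)·2116/225 = -1513/1300 ≠ 1/3 ⇒ order 2.
b·Ac: (-3/13)·5/18 = -5/78 ≠ 1/6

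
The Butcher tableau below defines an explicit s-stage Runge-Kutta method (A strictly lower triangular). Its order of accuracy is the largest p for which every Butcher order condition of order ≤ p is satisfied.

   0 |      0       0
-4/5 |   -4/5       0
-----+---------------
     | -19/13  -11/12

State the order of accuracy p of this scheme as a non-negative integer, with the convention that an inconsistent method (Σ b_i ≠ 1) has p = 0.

b = (-19/13, -11/12)
c = (0, -4/5)
Σ b_i: (-19/13)·1 + (-11/12)·1 = -371/156 ≠ 1 ⇒ order 0.

0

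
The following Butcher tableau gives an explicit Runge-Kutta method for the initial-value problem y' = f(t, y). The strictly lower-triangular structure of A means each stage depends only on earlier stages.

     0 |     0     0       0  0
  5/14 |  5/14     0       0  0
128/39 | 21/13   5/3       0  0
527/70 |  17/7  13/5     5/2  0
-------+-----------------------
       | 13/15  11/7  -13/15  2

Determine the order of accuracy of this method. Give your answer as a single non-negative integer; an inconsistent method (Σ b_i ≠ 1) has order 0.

b = (13/15, 11/7, -13/15, 2)
c = (0, 5/14, 128/39, 527/70)
Ac = (0, 0, 25/42, 4987/546)
Σ b_i: 13/15·1 + 11/7·1 + (-13/15)·1 + 2·1 = 25/7 ≠ 1 ⇒ order 0.

0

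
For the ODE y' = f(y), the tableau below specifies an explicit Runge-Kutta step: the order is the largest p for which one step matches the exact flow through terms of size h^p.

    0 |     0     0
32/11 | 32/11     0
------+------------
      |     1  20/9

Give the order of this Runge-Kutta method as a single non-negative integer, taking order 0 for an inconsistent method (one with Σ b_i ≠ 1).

b = (1, 20/9)
c = (0, 32/11)
Σ b_i: 1·1 + 20/9·1 = 29/9 ≠ 1 ⇒ order 0.

0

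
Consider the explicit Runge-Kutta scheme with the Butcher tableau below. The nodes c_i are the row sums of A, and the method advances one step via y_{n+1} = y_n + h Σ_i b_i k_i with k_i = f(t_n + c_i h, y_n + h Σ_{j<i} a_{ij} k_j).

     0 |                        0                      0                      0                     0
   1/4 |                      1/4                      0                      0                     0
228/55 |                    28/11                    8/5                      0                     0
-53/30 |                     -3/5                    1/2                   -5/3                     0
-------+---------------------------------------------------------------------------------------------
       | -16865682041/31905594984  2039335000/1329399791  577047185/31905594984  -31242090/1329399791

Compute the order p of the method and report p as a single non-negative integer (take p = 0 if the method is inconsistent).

3

b = (-16865682041/31905594984, 2039335000/1329399791, 577047185/31905594984, -31242090/1329399791)
c = (0, 1/4, 228/55, -53/30)
Ac = (0, 0, 2/5, -597/88)
Σ b_i: (-16865682041/31905594984)·1 + 2039335000/1329399791·1 + 577047185/31905594984·1 + (-31242090/1329399791)·1 = 1 ✓
b·c: 2039335000/1329399791·1/4 + 577047185/31905594984·228/55 + (-31242090/1329399791)·(-53/30) = 1/2 ✓
b·c²: 2039335000/1329399791·1/16 + 577047185/31905594984·51984/3025 + (-31242090/1329399791)·2809/900 = 1/3 ✓
b·Ac: 577047185/31905594984·2/5 + (-31242090/1329399791)·(-597/88) = 1/6 ✓
b·c³: 2039335000/1329399791·1/64 + 577047185/31905594984·11852352/166375 + (-31242090/1329399791)·(-148877/27000) = 37956033604739/26322115861800 ≠ 1/4 ⇒ order 3.
b·(c∘Ac): 577047185/31905594984·456/275 + (-31242090/1329399791)·10547/880 = -13382993381/53175991640 ≠ 1/8
b·Ac²: 577047185/31905594984·1/10 + (-31242090/1329399791)·(-553891/19360) = 236608103797/350961544824 ≠ 1/12
b·A²c: (-31242090/1329399791)·(-2/3) = 20828060/1329399791 ≠ 1/24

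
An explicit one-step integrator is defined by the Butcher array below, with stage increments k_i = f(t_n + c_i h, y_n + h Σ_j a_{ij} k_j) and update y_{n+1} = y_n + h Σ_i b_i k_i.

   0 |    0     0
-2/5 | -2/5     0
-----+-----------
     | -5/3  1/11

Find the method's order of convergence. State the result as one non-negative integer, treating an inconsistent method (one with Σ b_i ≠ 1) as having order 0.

0

b = (-5/3, 1/11)
c = (0, -2/5)
Σ b_i: (-5/3)·1 + 1/11·1 = -52/33 ≠ 1 ⇒ order 0.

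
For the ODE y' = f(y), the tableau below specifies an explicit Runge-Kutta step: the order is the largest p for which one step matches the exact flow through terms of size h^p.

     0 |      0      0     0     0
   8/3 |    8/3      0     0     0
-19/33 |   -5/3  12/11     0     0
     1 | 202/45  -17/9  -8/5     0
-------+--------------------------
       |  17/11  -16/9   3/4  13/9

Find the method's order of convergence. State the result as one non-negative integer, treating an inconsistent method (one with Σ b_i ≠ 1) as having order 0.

0

b = (17/11, -16/9, 3/4, 13/9)
c = (0, 8/3, -19/33, 1)
Ac = (0, 0, 32/11, -6112/1485)
Σ b_i: 17/11·1 + (-16/9)·1 + 3/4·1 + 13/9·1 = 259/132 ≠ 1 ⇒ order 0.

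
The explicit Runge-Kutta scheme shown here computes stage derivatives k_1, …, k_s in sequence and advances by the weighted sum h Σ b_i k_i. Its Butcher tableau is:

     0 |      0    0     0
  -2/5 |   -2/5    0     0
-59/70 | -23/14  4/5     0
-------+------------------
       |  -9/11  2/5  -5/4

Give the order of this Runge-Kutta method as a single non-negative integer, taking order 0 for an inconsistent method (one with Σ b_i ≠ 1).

b = (-9/11, 2/5, -5/4)
c = (0, -2/5, -59/70)
Ac = (0, 0, -8/25)
Σ b_i: (-9/11)·1 + 2/5·1 + (-5/4)·1 = -367/220 ≠ 1 ⇒ order 0.

0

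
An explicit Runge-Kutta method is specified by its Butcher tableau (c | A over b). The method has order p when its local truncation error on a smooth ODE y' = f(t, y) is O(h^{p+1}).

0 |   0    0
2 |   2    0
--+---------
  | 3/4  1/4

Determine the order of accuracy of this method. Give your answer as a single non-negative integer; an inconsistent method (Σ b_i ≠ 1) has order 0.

b = (3/4, 1/4)
c = (0, 2)
Σ b_i: 3/4·1 + 1/4·1 = 1 ✓
b·c: 1/4·2 = 1/2 ✓; 2 stages ⇒ order 2.

2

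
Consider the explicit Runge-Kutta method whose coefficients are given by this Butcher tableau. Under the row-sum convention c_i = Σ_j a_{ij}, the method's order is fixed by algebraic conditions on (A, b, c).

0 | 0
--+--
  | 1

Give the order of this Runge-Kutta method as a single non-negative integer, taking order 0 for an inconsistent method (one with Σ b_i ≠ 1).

b = (1)
c = (0)
Σ b_i: 1·1 = 1 ✓; 1 stage ⇒ order 1.

1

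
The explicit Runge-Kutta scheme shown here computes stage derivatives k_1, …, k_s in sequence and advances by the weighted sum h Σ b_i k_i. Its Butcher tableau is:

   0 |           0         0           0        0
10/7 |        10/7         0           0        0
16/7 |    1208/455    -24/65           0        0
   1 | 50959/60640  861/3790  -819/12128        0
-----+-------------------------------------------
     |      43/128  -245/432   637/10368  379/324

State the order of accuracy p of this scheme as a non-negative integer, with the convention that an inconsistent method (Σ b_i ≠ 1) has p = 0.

4

b = (43/128, -245/432, 637/10368, 379/324)
c = (0, 10/7, 16/7, 1)
Ac = (0, 0, -48/91, 129/758)
Σ b_i: 43/128·1 + (-245/432)·1 + 637/10368·1 + 379/324·1 = 1 ✓
b·c: (-245/432)·10/7 + 637/10368·16/7 + 379/324·1 = 1/2 ✓
b·c²: (-245/432)·100/49 + 637/10368·256/49 + 379/324·1 = 1/3 ✓
b·Ac: 637/10368·(-48/91) + 379/324·129/758 = 1/6 ✓
b·c³: (-245/432)·1000/343 + 637/10368·4096/343 + 379/324·1 = 1/4 ✓
b·(c∘Ac): 637/10368·(-768/637) + 379/324·129/758 = 1/8 ✓
b·Ac²: 637/10368·(-480/637) + 379/324·42/379 = 1/12 ✓
b·A²c: 379/324·27/758 = 1/24 ✓; 4 stages ⇒ order 4.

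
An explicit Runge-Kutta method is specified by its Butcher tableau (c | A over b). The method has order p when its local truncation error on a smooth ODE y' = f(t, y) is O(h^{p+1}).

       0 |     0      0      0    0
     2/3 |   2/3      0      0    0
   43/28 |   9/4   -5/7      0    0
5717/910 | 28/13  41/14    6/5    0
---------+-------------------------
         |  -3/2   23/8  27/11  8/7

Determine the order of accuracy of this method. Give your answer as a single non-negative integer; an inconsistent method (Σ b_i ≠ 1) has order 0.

b = (-3/2, 23/8, 27/11, 8/7)
c = (0, 2/3, 43/28, 5717/910)
Ac = (0, 0, -10/21, 797/210)
Σ b_i: (-3/2)·1 + 23/8·1 + 27/11·1 + 8/7·1 = 3063/616 ≠ 1 ⇒ order 0.

0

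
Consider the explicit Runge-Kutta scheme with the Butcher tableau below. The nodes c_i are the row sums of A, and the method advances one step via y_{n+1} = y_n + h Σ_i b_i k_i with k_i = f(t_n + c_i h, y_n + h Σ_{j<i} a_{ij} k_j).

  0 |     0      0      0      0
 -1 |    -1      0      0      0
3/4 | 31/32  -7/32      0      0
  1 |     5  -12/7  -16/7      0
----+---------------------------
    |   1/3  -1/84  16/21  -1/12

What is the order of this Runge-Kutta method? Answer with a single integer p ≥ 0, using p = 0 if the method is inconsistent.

b = (1/3, -1/84, 16/21, -1/12)
c = (0, -1, 3/4, 1)
Ac = (0, 0, 7/32, 0)
Σ b_i: 1/3·1 + (-1/84)·1 + 16/21·1 + (-1/12)·1 = 1 ✓
b·c: (-1/84)·(-1) + 16/21·3/4 + (-1/12)·1 = 1/2 ✓
b·c²: (-1/84)·1 + 16/21·9/16 + (-1/12)·1 = 1/3 ✓
b·Ac: 16/21·7/32 = 1/6 ✓
b·c³: (-1/84)·(-1) + 16/21·27/64 + (-1/12)·1 = 1/4 ✓
b·(c∘Ac): 16/21·21/128 = 1/8 ✓
b·Ac²: 16/21·(-7/32) + (-1/12)·(-3) = 1/12 ✓
b·A²c: (-1/12)·(-1/2) = 1/24 ✓; 4 stages ⇒ order 4.

4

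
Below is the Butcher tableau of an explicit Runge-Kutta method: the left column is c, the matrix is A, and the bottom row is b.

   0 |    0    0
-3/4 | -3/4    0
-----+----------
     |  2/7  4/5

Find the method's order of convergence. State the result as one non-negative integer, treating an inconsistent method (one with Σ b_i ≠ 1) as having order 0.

0

b = (2/7, 4/5)
c = (0, -3/4)
Σ b_i: 2/7·1 + 4/5·1 = 38/35 ≠ 1 ⇒ order 0.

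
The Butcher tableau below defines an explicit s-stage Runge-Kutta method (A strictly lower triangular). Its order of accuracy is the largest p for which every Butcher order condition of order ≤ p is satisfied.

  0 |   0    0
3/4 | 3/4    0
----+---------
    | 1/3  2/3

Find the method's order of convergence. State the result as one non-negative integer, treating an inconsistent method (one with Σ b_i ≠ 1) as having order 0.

2

b = (1/3, 2/3)
c = (0, 3/4)
Σ b_i: 1/3·1 + 2/3·1 = 1 ✓
b·c: 2/3·3/4 = 1/2 ✓; 2 stages ⇒ order 2.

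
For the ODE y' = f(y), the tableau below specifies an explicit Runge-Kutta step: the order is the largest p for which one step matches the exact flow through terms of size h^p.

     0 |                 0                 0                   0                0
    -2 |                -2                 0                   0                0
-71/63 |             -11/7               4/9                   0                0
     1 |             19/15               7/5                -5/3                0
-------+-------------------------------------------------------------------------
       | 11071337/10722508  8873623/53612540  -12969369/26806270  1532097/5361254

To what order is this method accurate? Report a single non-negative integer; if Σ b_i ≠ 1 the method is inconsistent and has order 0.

b = (11071337/10722508, 8873623/53612540, -12969369/26806270, 1532097/5361254)
c = (0, -2, -71/63, 1)
Ac = (0, 0, -8/9, -871/945)
Σ b_i: 11071337/10722508·1 + 8873623/53612540·1 + (-12969369/26806270)·1 + 1532097/5361254·1 = 1 ✓
b·c: 8873623/53612540·(-2) + (-12969369/26806270)·(-71/63) + 1532097/5361254·1 = 1/2 ✓
b·c²: 8873623/53612540·4 + (-12969369/26806270)·5041/3969 + 1532097/5361254·1 = 1/3 ✓
b·Ac: (-12969369/26806270)·(-8/9) + 1532097/5361254·(-871/945) = 1/6 ✓
b·c³: 8873623/53612540·(-8) + (-12969369/26806270)·(-357911/250047) + 1532097/5361254·1 = -175202579/506638503 ≠ 1/4 ⇒ order 3.
b·(c∘Ac): (-12969369/26806270)·568/567 + 1532097/5361254·(-871/945) = -20052859/26806270 ≠ 1/8
b·Ac²: (-12969369/26806270)·16/9 + 1532097/5361254·207371/59535 = 137069473/1013277006 ≠ 1/12
b·A²c: 1532097/5361254·40/27 = 3404660/8041881 ≠ 1/24

3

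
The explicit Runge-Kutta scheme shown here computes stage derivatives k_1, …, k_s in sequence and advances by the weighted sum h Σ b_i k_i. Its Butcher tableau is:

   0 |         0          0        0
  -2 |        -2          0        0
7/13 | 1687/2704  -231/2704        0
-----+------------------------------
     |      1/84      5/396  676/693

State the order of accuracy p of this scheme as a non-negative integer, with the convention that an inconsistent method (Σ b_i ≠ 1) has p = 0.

3

b = (1/84, 5/396, 676/693)
c = (0, -2, 7/13)
Ac = (0, 0, 231/1352)
Σ b_i: 1/84·1 + 5/396·1 + 676/693·1 = 1 ✓
b·c: 5/396·(-2) + 676/693·7/13 = 1/2 ✓
b·c²: 5/396·4 + 676/693·49/169 = 1/3 ✓
b·Ac: 676/693·231/1352 = 1/6 ✓; 3 stages ⇒ order 3.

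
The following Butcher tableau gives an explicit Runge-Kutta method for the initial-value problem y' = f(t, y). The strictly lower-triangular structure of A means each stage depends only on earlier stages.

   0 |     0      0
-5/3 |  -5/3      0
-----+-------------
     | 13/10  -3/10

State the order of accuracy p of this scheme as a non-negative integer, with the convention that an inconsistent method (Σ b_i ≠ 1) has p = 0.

2

b = (13/10, -3/10)
c = (0, -5/3)
Σ b_i: 13/10·1 + (-3/10)·1 = 1 ✓
b·c: (-3/10)·(-5/3) = 1/2 ✓; 2 stages ⇒ order 2.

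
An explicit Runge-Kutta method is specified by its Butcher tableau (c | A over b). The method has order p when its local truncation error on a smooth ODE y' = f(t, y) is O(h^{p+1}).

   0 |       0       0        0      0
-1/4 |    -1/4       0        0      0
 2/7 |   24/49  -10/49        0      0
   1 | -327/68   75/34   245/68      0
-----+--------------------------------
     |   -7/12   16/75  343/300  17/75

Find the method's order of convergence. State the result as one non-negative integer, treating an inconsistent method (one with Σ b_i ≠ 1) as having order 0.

b = (-7/12, 16/75, 343/300, 17/75)
c = (0, -1/4, 2/7, 1)
Ac = (0, 0, 5/98, 65/136)
Σ b_i: (-7/12)·1 + 16/75·1 + 343/300·1 + 17/75·1 = 1 ✓
b·c: 16/75·(-1/4) + 343/300·2/7 + 17/75·1 = 1/2 ✓
b·c²: 16/75·1/16 + 343/300·4/49 + 17/75·1 = 1/3 ✓
b·Ac: 343/300·5/98 + 17/75·65/136 = 1/6 ✓
b·c³: 16/75·(-1/64) + 343/300·8/343 + 17/75·1 = 1/4 ✓
b·(c∘Ac): 343/300·5/343 + 17/75·65/136 = 1/8 ✓
b·Ac²: 343/300·(-5/392) + 17/75·235/544 = 1/12 ✓
b·A²c: 17/75·25/136 = 1/24 ✓; 4 stages ⇒ order 4.

4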